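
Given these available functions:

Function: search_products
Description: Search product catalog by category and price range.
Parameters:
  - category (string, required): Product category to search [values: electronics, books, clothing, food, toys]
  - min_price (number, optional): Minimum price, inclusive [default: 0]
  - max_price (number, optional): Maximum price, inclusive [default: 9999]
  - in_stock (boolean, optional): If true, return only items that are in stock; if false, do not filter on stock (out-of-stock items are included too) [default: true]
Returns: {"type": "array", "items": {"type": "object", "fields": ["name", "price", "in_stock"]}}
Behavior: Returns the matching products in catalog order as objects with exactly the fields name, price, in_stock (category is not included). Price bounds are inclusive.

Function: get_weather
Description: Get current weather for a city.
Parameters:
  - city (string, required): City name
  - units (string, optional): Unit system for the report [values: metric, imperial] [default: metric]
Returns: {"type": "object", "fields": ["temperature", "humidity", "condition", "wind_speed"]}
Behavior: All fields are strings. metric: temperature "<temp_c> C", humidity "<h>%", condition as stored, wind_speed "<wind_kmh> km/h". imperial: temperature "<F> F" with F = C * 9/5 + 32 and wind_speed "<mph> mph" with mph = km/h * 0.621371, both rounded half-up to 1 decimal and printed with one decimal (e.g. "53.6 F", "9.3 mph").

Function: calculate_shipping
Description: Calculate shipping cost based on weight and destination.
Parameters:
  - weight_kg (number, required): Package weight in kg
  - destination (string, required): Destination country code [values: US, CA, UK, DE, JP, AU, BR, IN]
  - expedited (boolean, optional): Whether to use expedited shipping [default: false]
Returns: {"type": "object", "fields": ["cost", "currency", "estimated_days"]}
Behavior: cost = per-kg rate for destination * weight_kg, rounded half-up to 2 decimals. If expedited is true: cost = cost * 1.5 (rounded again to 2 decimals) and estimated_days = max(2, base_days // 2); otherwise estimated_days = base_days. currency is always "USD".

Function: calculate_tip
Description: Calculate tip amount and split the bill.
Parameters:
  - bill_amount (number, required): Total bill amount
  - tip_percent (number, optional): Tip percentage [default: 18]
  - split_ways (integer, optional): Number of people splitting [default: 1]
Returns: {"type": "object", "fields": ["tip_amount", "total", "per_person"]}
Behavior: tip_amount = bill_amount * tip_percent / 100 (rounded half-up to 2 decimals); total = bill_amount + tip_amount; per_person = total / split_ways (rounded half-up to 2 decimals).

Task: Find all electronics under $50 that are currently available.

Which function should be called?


The task needs a function whose description is: Search product catalog by category and price range.
search_products


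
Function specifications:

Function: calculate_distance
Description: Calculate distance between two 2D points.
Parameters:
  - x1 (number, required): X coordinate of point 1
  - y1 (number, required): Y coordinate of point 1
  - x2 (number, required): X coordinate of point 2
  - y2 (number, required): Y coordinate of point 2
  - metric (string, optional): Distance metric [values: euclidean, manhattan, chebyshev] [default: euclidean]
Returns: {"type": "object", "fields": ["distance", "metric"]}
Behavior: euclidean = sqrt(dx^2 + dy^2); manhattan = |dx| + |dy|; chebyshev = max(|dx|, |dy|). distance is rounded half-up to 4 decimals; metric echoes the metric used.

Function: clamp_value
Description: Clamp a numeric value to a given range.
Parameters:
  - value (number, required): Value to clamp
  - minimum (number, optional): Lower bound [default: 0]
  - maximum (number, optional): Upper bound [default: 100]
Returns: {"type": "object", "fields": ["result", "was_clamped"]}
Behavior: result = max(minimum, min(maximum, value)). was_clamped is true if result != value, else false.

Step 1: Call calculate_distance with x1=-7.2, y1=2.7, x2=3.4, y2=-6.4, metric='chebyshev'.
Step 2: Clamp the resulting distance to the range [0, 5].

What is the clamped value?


Step 1: calculate_distance (chebyshev)
  |dx| = |3.4 - -7.2| = 10.6; |dy| = |-6.4 - 2.7| = 9.1
  chebyshev: max(10.6, 9.1) = 10.6
  Round to 4 decimals: 10.6
  -> distance = 10.6
Step 2: clamp_value(value=10.6, minimum=0, maximum=5)
  result = max(0, min(5, 10.6)) = max(0, 5) = 5
  was_clamped = (5 != 10.6) = true
  -> result = 5
5


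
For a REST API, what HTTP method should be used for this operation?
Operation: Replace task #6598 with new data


GET = read, POST = create, PUT = update/replace, DELETE = remove
This operation is an update/replace.
PUT


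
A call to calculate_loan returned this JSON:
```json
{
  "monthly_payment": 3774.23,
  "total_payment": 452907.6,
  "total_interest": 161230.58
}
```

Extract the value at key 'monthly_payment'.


3774.23


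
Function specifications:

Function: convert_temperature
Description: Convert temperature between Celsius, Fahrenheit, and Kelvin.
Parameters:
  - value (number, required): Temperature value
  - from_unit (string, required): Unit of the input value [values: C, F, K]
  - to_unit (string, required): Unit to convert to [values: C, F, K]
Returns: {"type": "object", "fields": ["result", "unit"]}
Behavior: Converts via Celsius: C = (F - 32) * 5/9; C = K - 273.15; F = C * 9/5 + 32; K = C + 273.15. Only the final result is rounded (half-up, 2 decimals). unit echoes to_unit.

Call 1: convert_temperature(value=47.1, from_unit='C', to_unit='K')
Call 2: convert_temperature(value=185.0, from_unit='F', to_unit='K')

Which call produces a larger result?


Call 1:
  Input already in C: 47.1
  To K: 47.1 + 273.15 = 320.25
  Round to 2 decimals: 320.25
  -> 320.25 K
Call 2:
  To C: (185 - 32) * 5/9 = 85
  To K: 85 + 273.15 = 358.15
  Round to 2 decimals: 358.15
  -> 358.15 K
Call 2 (358.15 K)


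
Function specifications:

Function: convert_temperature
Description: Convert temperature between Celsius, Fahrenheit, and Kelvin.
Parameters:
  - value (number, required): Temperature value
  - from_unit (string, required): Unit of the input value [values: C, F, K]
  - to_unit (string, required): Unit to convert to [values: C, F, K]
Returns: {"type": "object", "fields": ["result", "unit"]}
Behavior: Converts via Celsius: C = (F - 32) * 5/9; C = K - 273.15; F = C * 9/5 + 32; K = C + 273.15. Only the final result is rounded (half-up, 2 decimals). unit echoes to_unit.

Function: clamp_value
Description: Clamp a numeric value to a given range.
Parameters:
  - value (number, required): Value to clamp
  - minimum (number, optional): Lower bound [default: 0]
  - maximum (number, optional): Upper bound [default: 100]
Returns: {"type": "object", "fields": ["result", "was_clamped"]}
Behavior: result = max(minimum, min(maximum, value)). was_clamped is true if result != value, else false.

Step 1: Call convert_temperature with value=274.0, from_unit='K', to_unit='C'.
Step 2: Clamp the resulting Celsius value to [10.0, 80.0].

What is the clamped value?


Step 1: convert_temperature(value=274.0, from_unit=K, to_unit=C)
  To C: 274 - 273.15 = 0.85
  Target is C: 0.85
  Round to 2 decimals: 0.85
  -> result = 0.85 C
Step 2: clamp_value(value=0.85, minimum=10.0, maximum=80.0)
  result = max(10.0, min(80.0, 0.85)) = max(10.0, 0.85) = 10.0
  was_clamped = (10.0 != 0.85) = true
  -> result = 10.0
10.0


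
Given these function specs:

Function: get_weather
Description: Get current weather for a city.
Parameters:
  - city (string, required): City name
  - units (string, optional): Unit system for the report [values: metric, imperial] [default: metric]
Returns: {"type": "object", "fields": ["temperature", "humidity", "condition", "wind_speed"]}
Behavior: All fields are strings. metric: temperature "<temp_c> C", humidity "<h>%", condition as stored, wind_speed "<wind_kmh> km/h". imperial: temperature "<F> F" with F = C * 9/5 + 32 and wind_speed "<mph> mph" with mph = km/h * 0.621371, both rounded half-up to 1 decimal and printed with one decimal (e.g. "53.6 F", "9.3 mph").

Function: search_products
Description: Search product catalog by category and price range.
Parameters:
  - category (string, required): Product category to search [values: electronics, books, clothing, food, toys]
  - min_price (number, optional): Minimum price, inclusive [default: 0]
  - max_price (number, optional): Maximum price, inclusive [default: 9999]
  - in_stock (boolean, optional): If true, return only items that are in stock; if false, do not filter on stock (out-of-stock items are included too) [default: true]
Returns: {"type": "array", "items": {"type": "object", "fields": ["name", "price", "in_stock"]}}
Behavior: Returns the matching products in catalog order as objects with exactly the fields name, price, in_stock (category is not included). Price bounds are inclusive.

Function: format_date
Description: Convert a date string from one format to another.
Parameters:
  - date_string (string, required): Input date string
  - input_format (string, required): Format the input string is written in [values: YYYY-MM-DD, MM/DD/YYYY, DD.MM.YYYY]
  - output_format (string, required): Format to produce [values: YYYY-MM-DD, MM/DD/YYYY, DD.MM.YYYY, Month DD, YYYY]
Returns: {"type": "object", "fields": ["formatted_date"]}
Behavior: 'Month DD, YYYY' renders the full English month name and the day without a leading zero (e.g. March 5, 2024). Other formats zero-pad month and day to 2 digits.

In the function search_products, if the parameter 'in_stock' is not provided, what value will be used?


The search_products spec declares:
  - in_stock (boolean, optional): If true, return only items that are in stock; if false, do not filter on stock (out-of-stock items are included too) [default: true]
Default:
true


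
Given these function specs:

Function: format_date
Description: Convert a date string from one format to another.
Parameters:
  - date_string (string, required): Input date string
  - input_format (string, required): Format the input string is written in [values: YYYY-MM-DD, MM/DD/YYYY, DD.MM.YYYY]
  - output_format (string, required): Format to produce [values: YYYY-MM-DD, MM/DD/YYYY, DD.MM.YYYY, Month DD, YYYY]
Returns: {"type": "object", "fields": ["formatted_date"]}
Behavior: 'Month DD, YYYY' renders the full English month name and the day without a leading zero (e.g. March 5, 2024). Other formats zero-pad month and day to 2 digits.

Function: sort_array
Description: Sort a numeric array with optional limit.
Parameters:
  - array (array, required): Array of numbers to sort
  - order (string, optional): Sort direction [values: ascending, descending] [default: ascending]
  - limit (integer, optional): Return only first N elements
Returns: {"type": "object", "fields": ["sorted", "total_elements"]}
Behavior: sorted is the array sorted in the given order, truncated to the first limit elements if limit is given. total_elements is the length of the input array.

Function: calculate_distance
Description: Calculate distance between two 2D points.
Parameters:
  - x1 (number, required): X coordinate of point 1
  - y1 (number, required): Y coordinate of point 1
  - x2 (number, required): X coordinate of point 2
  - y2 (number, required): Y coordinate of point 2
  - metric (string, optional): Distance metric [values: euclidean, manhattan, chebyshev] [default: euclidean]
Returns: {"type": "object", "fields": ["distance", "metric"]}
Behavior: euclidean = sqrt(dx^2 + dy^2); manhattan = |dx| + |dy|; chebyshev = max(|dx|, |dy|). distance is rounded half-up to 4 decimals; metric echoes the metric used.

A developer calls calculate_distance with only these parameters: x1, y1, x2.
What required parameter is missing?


Required parameters: x1, y1, x2, y2
Provided: x1, y1, x2
Missing: y2
y2


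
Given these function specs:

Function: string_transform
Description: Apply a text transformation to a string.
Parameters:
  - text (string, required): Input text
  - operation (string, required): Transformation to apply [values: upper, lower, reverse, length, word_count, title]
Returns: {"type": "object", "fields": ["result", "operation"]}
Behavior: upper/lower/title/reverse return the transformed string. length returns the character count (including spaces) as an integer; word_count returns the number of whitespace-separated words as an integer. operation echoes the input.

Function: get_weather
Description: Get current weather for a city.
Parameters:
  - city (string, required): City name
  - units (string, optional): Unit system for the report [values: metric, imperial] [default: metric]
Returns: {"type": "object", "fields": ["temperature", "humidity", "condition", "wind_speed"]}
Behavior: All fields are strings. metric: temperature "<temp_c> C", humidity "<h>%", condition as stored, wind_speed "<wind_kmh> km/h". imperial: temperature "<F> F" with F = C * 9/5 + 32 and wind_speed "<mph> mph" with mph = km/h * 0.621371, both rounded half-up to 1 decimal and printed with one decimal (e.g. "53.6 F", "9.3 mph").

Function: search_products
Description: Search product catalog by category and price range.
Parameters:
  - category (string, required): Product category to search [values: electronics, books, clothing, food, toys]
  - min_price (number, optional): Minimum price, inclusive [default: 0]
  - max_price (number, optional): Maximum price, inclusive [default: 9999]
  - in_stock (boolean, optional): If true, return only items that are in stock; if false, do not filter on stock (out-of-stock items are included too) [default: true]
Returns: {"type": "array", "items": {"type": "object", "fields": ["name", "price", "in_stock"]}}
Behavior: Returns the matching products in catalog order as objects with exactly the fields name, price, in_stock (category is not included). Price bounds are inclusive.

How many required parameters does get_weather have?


Parameters of get_weather: city (required), units (optional)
Required count:
1


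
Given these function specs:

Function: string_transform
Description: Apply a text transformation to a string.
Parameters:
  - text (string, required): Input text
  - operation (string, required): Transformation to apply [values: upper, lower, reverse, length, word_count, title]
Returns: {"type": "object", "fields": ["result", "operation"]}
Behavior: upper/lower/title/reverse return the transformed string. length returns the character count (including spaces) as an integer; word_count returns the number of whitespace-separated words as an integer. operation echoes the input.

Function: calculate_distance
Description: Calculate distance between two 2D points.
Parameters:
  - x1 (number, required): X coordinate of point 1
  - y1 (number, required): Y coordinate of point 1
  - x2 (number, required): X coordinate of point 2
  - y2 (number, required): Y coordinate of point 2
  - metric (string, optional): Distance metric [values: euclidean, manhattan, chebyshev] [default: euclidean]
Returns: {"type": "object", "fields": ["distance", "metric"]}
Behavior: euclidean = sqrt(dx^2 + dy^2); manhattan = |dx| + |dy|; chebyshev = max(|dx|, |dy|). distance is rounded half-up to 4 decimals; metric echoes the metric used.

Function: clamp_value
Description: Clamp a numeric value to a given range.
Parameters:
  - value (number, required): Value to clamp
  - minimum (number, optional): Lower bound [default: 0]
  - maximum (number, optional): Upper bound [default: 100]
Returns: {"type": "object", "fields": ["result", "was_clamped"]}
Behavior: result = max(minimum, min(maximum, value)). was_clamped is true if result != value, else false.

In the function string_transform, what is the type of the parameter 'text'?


The string_transform spec declares:
  - text (string, required): Input text
Type:
string


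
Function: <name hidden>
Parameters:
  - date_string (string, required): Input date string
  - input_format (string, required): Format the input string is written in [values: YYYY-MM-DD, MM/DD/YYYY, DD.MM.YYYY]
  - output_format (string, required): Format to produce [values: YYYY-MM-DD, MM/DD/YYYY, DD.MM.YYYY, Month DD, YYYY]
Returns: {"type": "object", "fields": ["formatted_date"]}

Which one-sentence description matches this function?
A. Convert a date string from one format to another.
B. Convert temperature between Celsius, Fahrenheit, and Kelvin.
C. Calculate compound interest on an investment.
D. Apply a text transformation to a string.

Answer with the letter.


Parameters date_string, input_format, output_format and return ["formatted_date"] fit: Convert a date string from one format to another.
A


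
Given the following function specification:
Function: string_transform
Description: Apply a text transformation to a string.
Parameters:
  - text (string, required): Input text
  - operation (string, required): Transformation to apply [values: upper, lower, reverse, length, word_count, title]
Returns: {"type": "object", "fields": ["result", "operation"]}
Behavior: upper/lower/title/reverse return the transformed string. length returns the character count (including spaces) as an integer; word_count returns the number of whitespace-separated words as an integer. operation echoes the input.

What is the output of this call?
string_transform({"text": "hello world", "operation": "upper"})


upper('hello world') = 'HELLO WORLD'
Output:
{"result": "HELLO WORLD", "operation": "upper"}


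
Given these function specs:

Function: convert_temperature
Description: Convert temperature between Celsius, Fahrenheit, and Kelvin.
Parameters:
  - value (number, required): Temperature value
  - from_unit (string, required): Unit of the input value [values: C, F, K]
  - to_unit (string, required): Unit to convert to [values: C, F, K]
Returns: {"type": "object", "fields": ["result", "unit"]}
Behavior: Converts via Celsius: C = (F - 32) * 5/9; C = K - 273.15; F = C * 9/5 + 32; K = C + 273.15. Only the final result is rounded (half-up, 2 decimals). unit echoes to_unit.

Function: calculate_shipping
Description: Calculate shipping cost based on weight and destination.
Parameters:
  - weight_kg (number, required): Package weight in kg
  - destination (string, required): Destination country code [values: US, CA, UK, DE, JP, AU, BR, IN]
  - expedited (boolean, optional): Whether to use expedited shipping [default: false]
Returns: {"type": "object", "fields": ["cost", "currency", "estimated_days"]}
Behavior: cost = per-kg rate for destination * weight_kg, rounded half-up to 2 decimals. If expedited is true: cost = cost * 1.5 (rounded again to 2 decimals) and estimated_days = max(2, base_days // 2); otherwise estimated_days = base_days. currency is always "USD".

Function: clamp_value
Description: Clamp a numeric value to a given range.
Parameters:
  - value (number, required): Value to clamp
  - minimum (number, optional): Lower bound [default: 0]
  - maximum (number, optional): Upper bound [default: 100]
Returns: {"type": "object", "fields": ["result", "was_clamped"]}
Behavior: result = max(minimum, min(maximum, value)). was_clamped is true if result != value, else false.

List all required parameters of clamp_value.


Parameters of clamp_value and their required/optional flag:
  value: required
  minimum: optional
  maximum: optional
value


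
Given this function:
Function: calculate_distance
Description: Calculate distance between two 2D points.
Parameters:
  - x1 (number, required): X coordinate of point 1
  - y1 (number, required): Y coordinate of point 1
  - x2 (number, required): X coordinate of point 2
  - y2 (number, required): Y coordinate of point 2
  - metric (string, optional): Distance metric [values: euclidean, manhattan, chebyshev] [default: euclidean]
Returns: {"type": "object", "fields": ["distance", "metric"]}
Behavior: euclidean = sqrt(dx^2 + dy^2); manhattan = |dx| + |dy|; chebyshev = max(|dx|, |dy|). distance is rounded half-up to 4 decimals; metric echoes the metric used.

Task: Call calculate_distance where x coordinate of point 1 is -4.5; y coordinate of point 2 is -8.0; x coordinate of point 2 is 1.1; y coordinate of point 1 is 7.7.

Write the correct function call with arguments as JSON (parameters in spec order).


Mapping each described value to its parameter name:
  'X coordinate of point 1' -> x1 = -4.5
  'Y coordinate of point 2' -> y2 = -8.0
  'X coordinate of point 2' -> x2 = 1.1
  'Y coordinate of point 1' -> y1 = 7.7
calculate_distance({"x1": -4.5, "y1": 7.7, "x2": 1.1, "y2": -8.0})


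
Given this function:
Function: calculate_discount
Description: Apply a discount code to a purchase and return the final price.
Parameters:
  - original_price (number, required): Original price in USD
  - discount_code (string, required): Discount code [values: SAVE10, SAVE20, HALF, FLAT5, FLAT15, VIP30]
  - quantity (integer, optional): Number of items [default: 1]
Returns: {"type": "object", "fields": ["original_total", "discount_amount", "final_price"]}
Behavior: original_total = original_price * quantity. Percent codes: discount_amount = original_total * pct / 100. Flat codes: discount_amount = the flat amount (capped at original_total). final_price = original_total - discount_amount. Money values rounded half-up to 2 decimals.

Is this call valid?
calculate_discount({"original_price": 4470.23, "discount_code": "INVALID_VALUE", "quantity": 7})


Checking parameter values...
Parameter 'discount_code' has value 'INVALID_VALUE' not in allowed: SAVE10, SAVE20, HALF, FLAT5, FLAT15, VIP30
Invalid - 'discount_code' must be one of SAVE10, SAVE20, HALF, FLAT5, FLAT15, VIP30


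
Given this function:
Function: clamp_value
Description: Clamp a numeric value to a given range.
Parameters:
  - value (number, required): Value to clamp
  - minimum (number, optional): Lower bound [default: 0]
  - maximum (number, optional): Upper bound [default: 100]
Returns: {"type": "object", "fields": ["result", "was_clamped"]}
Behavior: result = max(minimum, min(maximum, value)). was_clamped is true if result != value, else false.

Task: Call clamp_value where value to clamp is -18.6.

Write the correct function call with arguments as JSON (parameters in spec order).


Mapping each described value to its parameter name:
  'Value to clamp' -> value = -18.6
clamp_value({"value": -18.6})


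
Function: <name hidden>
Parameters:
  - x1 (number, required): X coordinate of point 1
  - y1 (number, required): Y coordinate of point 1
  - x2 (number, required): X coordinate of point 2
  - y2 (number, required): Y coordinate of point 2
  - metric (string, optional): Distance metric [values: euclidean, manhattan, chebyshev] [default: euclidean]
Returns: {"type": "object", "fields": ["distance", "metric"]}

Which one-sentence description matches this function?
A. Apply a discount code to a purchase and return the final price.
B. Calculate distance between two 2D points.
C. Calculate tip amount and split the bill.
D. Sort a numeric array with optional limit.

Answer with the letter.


Parameters x1, y1, x2, y2, metric and return ["distance", "metric"] fit: Calculate distance between two 2D points.
B


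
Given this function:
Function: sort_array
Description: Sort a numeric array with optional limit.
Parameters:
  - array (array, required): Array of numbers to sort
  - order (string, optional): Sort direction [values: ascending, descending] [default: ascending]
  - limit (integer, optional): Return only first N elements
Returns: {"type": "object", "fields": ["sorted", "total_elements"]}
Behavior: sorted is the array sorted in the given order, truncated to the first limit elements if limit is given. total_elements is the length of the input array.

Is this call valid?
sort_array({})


Checking required parameters...
Missing required parameter: array
Invalid - missing required parameter 'array'


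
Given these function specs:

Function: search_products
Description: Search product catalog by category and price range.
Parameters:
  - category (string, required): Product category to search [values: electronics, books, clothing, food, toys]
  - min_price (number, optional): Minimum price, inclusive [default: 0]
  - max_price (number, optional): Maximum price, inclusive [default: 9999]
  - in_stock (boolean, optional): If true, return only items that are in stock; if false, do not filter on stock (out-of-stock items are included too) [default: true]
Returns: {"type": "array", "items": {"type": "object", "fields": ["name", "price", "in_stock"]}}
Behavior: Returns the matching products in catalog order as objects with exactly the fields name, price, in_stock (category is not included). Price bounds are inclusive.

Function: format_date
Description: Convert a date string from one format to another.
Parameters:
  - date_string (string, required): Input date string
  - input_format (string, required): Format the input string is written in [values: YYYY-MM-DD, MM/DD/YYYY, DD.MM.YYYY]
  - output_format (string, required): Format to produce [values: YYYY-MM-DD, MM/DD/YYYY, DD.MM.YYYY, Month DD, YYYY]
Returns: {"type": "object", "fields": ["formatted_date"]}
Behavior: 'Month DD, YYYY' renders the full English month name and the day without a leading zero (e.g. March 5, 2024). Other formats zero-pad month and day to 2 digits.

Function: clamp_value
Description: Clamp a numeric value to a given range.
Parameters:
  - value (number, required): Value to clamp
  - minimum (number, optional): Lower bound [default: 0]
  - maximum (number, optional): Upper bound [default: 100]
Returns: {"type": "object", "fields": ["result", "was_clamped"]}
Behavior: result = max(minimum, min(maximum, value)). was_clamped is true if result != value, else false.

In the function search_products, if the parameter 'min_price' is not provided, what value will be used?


The search_products spec declares:
  - min_price (number, optional): Minimum price, inclusive [default: 0]
Default:
0


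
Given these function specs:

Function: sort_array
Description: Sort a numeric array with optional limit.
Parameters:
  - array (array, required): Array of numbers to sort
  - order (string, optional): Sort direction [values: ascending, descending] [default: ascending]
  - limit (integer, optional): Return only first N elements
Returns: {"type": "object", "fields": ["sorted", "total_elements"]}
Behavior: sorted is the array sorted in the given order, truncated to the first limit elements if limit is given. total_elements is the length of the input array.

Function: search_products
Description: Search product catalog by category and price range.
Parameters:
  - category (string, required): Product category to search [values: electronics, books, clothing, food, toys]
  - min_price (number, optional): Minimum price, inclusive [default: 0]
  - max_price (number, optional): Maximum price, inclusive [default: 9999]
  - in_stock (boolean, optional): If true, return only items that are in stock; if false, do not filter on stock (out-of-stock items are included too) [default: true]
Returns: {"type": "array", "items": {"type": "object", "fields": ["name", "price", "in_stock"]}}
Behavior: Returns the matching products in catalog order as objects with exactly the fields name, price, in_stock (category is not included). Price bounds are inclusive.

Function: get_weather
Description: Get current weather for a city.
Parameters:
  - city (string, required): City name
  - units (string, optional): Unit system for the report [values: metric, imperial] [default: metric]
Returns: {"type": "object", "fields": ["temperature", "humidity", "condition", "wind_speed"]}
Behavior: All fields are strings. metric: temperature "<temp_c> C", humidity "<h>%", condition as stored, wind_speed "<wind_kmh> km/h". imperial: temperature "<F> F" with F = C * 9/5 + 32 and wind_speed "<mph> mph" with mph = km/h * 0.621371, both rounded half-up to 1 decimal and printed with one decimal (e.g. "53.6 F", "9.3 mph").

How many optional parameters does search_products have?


Parameters of search_products: category (required), min_price (optional), max_price (optional), in_stock (optional)
Optional count:
3


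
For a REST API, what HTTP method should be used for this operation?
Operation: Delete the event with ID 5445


GET = read, POST = create, PUT = update/replace, DELETE = remove
This operation is a removal.
DELETE


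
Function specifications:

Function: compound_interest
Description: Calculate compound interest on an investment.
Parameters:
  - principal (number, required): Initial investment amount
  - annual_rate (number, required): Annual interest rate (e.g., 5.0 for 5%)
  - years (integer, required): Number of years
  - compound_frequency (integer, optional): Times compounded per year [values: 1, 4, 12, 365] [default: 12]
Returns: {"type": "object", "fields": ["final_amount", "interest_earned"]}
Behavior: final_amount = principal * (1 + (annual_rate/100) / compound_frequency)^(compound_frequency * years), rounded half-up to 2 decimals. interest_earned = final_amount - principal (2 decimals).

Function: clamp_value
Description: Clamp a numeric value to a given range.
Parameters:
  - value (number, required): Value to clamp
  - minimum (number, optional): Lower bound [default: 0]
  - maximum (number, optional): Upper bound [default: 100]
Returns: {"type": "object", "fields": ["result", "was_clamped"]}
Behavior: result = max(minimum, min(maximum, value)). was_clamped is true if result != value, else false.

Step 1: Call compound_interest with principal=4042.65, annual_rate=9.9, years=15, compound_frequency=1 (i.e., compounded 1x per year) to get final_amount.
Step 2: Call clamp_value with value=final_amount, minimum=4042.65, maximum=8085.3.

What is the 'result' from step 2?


Step 1: compound_interest
  rate per period = 9.9/100/1 = 0.099 (keep full precision); periods = 1 * 15 = 15
  (1 + 0.099)^15 = 4.12064676
  final_amount = 4042.65 * 4.12064676 = 16658.332619 -> 16658.33
  interest_earned = 16658.33 - 4042.65 = 12615.68
  -> final_amount = 16658.33
Step 2: clamp_value(value=16658.33, minimum=4042.65, maximum=8085.3)
  result = max(4042.65, min(8085.3, 16658.33)) = max(4042.65, 8085.3) = 8085.3
  was_clamped = (8085.3 != 16658.33) = true
  -> result = 8085.3
8085.3


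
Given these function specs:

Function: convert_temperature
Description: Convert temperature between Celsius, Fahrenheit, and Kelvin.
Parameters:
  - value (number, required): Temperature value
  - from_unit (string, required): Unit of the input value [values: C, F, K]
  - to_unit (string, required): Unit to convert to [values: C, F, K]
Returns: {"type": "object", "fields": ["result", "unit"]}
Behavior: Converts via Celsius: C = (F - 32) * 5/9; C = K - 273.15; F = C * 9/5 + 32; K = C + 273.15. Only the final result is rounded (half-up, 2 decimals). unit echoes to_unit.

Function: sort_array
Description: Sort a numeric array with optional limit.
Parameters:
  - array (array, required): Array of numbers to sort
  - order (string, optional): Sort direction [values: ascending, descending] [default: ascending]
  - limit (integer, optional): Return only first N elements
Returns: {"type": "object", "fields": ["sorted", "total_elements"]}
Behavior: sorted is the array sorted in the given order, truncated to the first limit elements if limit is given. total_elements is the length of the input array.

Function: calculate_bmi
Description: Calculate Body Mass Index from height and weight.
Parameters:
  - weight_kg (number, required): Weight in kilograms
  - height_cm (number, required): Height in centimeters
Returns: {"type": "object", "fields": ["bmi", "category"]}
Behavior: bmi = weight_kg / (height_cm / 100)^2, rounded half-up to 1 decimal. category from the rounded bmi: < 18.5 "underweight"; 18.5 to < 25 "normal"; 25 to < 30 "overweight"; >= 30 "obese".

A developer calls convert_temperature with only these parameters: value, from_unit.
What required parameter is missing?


Required parameters: value, from_unit, to_unit
Provided: value, from_unit
Missing: to_unit
to_unit


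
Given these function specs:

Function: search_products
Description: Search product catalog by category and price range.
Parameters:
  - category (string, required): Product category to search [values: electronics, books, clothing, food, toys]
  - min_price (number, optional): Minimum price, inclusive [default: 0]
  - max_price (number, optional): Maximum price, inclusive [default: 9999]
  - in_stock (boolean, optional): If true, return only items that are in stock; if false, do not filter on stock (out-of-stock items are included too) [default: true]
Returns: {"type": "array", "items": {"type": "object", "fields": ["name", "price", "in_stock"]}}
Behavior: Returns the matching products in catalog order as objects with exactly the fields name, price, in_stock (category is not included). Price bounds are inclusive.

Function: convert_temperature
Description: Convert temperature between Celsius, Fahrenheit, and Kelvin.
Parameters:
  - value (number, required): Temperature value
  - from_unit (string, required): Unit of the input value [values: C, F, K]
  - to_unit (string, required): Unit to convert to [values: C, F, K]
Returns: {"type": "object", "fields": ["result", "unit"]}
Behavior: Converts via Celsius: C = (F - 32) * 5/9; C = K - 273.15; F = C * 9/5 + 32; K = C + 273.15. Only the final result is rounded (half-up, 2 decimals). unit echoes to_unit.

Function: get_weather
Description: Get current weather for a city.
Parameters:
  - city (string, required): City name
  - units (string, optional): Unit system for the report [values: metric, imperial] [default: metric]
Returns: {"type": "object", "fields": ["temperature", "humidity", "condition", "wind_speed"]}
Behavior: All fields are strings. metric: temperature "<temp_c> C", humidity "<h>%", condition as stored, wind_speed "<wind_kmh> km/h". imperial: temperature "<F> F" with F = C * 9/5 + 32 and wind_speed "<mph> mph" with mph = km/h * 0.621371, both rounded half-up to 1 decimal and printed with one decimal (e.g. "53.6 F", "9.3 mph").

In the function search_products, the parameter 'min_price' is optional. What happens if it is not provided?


The search_products spec declares:
  - min_price (number, optional): Minimum price, inclusive [default: 0]
It defaults to 0


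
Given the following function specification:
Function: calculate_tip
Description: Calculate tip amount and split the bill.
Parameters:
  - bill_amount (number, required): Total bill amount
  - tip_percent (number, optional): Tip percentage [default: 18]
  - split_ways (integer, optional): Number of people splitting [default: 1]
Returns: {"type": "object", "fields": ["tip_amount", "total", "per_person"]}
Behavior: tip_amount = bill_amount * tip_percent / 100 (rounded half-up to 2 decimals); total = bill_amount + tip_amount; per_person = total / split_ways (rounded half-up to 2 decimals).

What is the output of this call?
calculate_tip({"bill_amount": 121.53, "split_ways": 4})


Defaults applied: tip_percent=18
tip_amount = 121.53 * 18/100 = 21.8754 -> 21.88
total = 121.53 + 21.88 = 143.41
per_person = 143.41 / 4 = 35.8525 -> 35.85
Output:
{"tip_amount": 21.88, "total": 143.41, "per_person": 35.85}


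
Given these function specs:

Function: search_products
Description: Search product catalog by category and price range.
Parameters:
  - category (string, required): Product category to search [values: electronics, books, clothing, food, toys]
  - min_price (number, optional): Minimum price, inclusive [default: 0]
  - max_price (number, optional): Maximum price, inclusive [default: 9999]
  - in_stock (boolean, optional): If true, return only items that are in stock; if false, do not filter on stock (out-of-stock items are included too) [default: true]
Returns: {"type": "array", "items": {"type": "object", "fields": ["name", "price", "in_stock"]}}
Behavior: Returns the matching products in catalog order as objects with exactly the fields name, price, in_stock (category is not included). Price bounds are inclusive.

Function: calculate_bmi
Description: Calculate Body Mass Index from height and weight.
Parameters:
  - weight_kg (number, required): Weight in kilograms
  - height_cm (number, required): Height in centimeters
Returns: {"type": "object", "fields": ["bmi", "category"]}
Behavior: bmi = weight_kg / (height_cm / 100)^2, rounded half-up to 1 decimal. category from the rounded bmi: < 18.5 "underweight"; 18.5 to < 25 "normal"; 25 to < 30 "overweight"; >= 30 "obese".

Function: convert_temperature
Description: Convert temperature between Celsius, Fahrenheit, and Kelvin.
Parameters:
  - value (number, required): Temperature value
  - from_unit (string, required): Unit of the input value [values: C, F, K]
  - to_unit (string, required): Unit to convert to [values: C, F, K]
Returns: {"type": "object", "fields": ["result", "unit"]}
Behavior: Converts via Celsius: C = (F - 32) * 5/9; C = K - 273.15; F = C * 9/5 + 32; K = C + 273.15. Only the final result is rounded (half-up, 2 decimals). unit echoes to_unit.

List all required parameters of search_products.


Parameters of search_products and their required/optional flag:
  category: required
  min_price: optional
  max_price: optional
  in_stock: optional
category


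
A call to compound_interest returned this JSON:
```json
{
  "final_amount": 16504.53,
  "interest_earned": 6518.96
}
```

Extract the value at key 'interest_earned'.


6518.96


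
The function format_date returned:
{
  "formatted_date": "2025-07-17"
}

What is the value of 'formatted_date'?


2025-07-17


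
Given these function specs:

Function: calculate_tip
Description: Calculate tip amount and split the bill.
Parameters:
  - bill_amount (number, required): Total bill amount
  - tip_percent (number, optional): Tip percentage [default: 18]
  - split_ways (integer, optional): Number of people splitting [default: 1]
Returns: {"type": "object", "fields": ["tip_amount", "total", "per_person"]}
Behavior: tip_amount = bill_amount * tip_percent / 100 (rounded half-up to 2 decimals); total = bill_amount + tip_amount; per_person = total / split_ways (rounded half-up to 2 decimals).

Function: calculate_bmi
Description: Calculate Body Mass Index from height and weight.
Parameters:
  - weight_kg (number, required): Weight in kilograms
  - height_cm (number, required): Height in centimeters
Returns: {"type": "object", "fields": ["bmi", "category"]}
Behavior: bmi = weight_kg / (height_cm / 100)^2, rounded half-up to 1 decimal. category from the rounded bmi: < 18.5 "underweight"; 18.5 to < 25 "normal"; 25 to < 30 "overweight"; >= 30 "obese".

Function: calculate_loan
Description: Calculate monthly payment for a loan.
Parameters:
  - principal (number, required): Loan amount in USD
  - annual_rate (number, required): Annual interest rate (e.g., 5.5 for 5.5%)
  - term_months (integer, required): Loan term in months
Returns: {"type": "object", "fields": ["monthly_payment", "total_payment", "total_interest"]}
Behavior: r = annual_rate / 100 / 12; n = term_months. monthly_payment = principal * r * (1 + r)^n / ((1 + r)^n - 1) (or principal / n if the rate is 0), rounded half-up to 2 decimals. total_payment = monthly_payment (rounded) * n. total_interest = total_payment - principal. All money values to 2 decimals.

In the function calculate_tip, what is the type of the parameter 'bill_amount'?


The calculate_tip spec declares:
  - bill_amount (number, required): Total bill amount
Type:
number


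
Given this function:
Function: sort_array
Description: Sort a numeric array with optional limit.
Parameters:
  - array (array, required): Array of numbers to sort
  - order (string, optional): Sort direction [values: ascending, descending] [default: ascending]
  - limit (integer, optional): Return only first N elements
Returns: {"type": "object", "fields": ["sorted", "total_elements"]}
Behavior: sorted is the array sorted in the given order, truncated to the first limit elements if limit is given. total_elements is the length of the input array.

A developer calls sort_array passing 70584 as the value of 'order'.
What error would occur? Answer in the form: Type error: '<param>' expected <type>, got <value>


Spec: 'order' is declared as string; 70584 is an integer.
Type error: 'order' expected string, got 70584


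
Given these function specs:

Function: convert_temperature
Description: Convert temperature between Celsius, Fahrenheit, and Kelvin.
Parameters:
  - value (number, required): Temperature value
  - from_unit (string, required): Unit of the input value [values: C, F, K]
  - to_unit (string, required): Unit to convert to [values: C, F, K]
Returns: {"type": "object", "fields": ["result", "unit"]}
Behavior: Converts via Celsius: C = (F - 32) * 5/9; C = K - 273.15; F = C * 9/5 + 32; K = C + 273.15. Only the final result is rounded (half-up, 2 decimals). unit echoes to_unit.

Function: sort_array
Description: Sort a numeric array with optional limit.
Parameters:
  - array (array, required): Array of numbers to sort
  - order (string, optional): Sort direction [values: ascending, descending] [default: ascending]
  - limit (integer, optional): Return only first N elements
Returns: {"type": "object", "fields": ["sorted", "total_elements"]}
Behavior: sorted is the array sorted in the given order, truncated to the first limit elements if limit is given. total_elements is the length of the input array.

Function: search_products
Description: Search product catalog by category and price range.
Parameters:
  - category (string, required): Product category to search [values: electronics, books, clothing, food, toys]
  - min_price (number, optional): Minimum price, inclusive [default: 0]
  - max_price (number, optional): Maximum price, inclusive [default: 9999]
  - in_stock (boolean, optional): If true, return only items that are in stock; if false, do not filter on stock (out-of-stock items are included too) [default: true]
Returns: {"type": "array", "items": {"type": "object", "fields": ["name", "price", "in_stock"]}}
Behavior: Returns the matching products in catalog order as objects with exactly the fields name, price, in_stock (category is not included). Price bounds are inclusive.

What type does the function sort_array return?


The sort_array spec declares Returns: {"type": "object", "fields": ["sorted", "total_elements"]}
Type:
object
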